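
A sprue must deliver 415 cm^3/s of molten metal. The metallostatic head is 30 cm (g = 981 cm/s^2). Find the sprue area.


Formula: v = sqrt(2*g*h), A = Q/v
Velocity: v = sqrt(2 * 981 * 30) = sqrt(58860) = 242.6108 cm/s
Sprue area: A = Q / v = 415 / 242.6108 = 1.7106 cm^2

1.7106 cm^2


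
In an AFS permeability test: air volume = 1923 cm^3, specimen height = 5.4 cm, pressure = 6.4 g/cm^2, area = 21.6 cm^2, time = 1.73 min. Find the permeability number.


Formula: Permeability Number P = (V * H) / (p * A * t)
Numerator: V * H = 1923 * 5.4 = 10384.2
Denominator: p * A * t = 6.4 * 21.6 * 1.73 = 239.1552
P = 10384.2 / 239.1552 = 43.4203

43.4203


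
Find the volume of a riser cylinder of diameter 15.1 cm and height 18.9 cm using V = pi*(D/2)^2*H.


Formula: V = pi * (D/2)^2 * H  (cylinder volume)
Radius = D/2 = 15.1/2 = 7.55 cm
V = pi * 7.55^2 * 18.9 = 3384.5862 cm^3

3384.5862 cm^3


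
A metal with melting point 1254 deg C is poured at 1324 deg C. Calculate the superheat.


Formula: Superheat = T_pour - T_melt
Superheat = 1324 - 1254 = 70 deg C

70 deg C


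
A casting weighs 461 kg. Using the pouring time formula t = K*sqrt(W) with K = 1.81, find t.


Formula: t = K * sqrt(W)
sqrt(W) = sqrt(461) = 21.47091
t = 1.81 * 21.47091 = 38.8623 s


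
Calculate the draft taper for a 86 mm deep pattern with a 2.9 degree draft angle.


Formula: taper = depth * tan(draft_angle)
tan(2.9 deg) = 0.0506578
taper = 86 mm * 0.0506578 = 4.3566 mm

Answer: 4.3566 mm


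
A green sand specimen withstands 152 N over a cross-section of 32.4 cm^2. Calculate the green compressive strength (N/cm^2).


Formula: Compressive Strength = Force / Area
Strength = 152 N / 32.4 cm^2 = 4.6914 N/cm^2


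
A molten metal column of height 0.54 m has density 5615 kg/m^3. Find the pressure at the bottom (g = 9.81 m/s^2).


Formula: P = rho * g * h
rho * g = 5615 * 9.81 = 55083.15 N/m^3
P = 55083.15 * 0.54 = 29744.9010 Pa

29744.9010 Pa


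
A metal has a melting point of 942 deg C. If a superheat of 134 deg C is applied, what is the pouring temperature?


Formula: T_pour = T_melt + Superheat
T_pour = 942 + 134 = 1076 deg C


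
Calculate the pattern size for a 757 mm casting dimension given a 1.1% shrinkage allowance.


Formula: L_pattern = L_casting * (1 + shrinkage_rate/100)
Shrinkage factor = 1 + 1.1/100 = 1.011
L_pattern = 757 mm * 1.011 = 765.3270 mm

Answer: 765.3270 mm


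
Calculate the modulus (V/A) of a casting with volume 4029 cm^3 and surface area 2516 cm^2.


Formula: Casting Modulus M = V / A
M = 4029 cm^3 / 2516 cm^2 = 1.6014 cm

Final answer: 1.6014 cm


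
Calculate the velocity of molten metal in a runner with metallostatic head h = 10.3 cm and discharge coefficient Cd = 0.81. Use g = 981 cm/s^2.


Formula: v = Cd * sqrt(2 * g * h)  (Torricelli with discharge coefficient)
2*g*h = 2 * 981 * 10.3 = 20208.6 cm^2/s^2
sqrt(20208.6) = 142.15696 cm/s
v = 0.81 * 142.15696 = 115.1471 cm/s

Answer: 115.1471 cm/s


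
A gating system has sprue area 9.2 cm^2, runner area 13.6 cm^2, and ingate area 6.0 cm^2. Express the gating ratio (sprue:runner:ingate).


Sprue:Runner:Ingate = 1 : 13.6/9.2 : 6.0/9.2 = 1:1.48:0.65


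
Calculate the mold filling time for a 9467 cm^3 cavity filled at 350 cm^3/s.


Formula: t_fill = V_mold / Q_flow
t = 9467 cm^3 / 350 cm^3/s = 27.0486 s

Final answer: 27.0486 s


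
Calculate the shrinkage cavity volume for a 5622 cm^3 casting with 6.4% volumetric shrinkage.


Formula: V_shrink = V_casting * shrinkage_pct / 100
V_shrink = 5622 cm^3 * 6.4 / 100 = 359.8080 cm^3


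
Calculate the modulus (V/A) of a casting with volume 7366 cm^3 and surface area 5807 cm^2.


Formula: Casting Modulus M = V / A
M = 7366 cm^3 / 5807 cm^2 = 1.2685 cm

Final answer: 1.2685 cm


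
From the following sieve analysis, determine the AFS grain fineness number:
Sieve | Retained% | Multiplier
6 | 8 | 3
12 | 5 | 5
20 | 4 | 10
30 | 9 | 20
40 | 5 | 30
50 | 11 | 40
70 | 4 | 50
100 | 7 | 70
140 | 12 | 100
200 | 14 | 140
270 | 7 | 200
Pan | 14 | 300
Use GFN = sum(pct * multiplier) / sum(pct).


Formula: GFN = sum(pct * multiplier) / sum(pct)
sum(pct * multiplier) = 10309
sum(pct) = 100
GFN = 10309 / 100 = 103.09

Final answer: 103.09


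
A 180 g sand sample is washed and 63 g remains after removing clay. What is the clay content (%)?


Formula: Clay% = (W_total - W_washed) / W_total * 100
Clay mass = 180 - 63 = 117 g
Clay% = 117 / 180 * 100 = 65.0000%


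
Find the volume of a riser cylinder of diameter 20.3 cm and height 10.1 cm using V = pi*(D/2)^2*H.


Formula: V = pi * (D/2)^2 * H  (cylinder volume)
Radius = D/2 = 20.3/2 = 10.15 cm
V = pi * 10.15^2 * 10.1 = 3268.9128 cm^3

Final answer: 3268.9128 cm^3


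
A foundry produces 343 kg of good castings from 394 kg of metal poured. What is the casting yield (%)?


Formula: Casting Yield = (W_good / W_total) * 100
Yield = (343 kg / 394 kg) * 100 = 87.0558%

Answer: 87.0558%


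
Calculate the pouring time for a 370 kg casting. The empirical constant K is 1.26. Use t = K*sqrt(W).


Formula: t = K * sqrt(W)
sqrt(W) = sqrt(370) = 19.23538
t = 1.26 * 19.23538 = 24.2366 s

24.2366 s


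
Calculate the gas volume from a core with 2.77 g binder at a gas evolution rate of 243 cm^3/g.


Formula: V_gas = W_binder * gas_evolution_rate
V = 2.77 g * 243 cm^3/g = 673.1100 cm^3

Final answer: 673.1100 cm^3


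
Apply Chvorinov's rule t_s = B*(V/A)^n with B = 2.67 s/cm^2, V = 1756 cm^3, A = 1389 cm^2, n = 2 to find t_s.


Formula: t_s = B * (V/A)^n  (Chvorinov's rule, n=2)
Modulus M = V/A = 1756/1389 = 1.264219 cm
M^2 = 1.264219^2 = 1.598250 cm^2
t_s = 2.67 * 1.598250 = 4.2673 s

4.2673 s


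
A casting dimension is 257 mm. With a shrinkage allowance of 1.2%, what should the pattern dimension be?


Formula: L_pattern = L_casting * (1 + shrinkage_rate/100)
Shrinkage factor = 1 + 1.2/100 = 1.012
L_pattern = 257 mm * 1.012 = 260.0840 mm

Final answer: 260.0840 mm


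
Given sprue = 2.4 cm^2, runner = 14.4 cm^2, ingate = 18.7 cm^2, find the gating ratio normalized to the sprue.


Sprue:Runner:Ingate = 1 : 14.4/2.4 : 18.7/2.4 = 1:6.00:7.79

Answer: 1:6.00:7.79


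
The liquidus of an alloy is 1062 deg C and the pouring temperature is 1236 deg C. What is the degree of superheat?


Formula: Superheat = T_pour - T_melt
Superheat = 1236 - 1062 = 174 deg C

174 deg C


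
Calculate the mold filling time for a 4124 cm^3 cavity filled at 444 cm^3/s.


Formula: t_fill = V_mold / Q_flow
t = 4124 cm^3 / 444 cm^3/s = 9.2883 s

Answer: 9.2883 s


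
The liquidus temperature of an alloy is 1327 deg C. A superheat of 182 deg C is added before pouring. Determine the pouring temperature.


Formula: T_pour = T_melt + Superheat
T_pour = 1327 + 182 = 1509 deg C

Final answer: 1509 deg C


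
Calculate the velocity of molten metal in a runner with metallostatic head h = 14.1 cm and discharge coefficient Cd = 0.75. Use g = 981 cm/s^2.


Formula: v = Cd * sqrt(2 * g * h)  (Torricelli with discharge coefficient)
2*g*h = 2 * 981 * 14.1 = 27664.2 cm^2/s^2
sqrt(27664.2) = 166.32558 cm/s
v = 0.75 * 166.32558 = 124.7442 cm/s

124.7442 cm/s


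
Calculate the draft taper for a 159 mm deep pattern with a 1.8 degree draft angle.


Formula: taper = depth * tan(draft_angle)
tan(1.8 deg) = 0.0314263
taper = 159 mm * 0.0314263 = 4.9968 mm

4.9968 mm


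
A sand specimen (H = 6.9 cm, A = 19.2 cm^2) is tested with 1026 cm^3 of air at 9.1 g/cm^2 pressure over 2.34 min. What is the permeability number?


Formula: Permeability Number P = (V * H) / (p * A * t)
Numerator: V * H = 1026 * 6.9 = 7079.4
Denominator: p * A * t = 9.1 * 19.2 * 2.34 = 408.8448
P = 7079.4 / 408.8448 = 17.3156


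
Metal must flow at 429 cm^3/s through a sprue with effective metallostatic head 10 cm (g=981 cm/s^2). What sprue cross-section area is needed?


Formula: v = sqrt(2*g*h), A = Q/v
Velocity: v = sqrt(2 * 981 * 10) = sqrt(19620) = 140.0714 cm/s
Sprue area: A = Q / v = 429 / 140.0714 = 3.0627 cm^2

3.0627 cm^2


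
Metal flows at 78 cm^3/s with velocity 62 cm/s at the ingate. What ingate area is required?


Formula: A_ingate = Q / v  (continuity equation)
A = 78 cm^3/s / 62 cm/s = 1.2581 cm^2

1.2581 cm^2


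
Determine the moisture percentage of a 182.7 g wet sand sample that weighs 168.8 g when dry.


Formula: MC = (W_wet - W_dry) / W_wet * 100
Water mass = 182.7 - 168.8 = 13.9 g
MC = 13.9 / 182.7 * 100 = 7.6081%

Answer: 7.6081%


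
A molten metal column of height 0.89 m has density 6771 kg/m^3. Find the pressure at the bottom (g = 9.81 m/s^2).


Formula: P = rho * g * h
rho * g = 6771 * 9.81 = 66423.51 N/m^3
P = 66423.51 * 0.89 = 59116.9239 Pa


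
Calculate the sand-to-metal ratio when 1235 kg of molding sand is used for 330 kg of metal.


Formula: Sand-to-Metal Ratio = W_sand / W_metal
Ratio = 1235 kg / 330 kg = 3.7424

3.7424


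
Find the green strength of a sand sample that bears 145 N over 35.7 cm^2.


Formula: Compressive Strength = Force / Area
Strength = 145 N / 35.7 cm^2 = 4.0616 N/cm^2

Final answer: 4.0616 N/cm^2


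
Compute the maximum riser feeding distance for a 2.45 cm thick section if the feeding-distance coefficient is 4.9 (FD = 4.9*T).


Formula: FD = 4.9 * T  (riser feeding-distance rule)
FD = 4.9 * 2.45 cm = 12.0050 cm

12.0050 cm


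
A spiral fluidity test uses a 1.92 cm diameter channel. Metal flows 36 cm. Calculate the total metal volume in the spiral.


Formula: V = pi * (d/2)^2 * L  (cylinder volume)
Radius = 1.92/2 = 0.96 cm
V = pi * 0.96^2 * 36 = 104.2305 cm^3

Final answer: 104.2305 cm^3


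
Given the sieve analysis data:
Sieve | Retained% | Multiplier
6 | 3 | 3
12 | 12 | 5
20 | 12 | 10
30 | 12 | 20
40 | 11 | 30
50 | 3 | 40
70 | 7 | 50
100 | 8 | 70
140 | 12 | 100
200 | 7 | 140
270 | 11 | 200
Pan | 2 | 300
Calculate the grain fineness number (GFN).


Formula: GFN = sum(pct * multiplier) / sum(pct)
sum(pct * multiplier) = 6769
sum(pct) = 100
GFN = 6769 / 100 = 67.69


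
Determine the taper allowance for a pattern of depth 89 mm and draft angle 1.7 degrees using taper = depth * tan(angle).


Formula: taper = depth * tan(draft_angle)
tan(1.7 deg) = 0.0296793
taper = 89 mm * 0.0296793 = 2.6415 mm

2.6415 mm


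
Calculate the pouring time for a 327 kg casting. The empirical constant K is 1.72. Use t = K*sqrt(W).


Formula: t = K * sqrt(W)
sqrt(W) = sqrt(327) = 18.08314
t = 1.72 * 18.08314 = 31.1030 s

Final answer: 31.1030 s


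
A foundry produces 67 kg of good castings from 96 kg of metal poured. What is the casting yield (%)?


Formula: Casting Yield = (W_good / W_total) * 100
Yield = (67 kg / 96 kg) * 100 = 69.7917%

Answer: 69.7917%


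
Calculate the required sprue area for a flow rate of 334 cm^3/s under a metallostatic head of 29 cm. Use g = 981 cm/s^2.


Formula: v = sqrt(2*g*h), A = Q/v
Velocity: v = sqrt(2 * 981 * 29) = sqrt(56898) = 238.5330 cm/s
Sprue area: A = Q / v = 334 / 238.5330 = 1.4002 cm^2

1.4002 cm^2


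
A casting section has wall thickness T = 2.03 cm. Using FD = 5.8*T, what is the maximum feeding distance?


Formula: FD = 5.8 * T  (riser feeding-distance rule)
FD = 5.8 * 2.03 cm = 11.7740 cm

Answer: 11.7740 cm


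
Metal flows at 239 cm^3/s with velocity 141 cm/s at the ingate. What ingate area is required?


Formula: A_ingate = Q / v  (continuity equation)
A = 239 cm^3/s / 141 cm/s = 1.6950 cm^2

Final answer: 1.6950 cm^2


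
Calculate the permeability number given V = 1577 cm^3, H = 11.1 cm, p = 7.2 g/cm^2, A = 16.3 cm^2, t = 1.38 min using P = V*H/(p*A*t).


Formula: Permeability Number P = (V * H) / (p * A * t)
Numerator: V * H = 1577 * 11.1 = 17504.7
Denominator: p * A * t = 7.2 * 16.3 * 1.38 = 161.9568
P = 17504.7 / 161.9568 = 108.0825

Answer: 108.0825


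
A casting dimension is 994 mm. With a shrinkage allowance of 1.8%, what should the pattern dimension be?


Formula: L_pattern = L_casting * (1 + shrinkage_rate/100)
Shrinkage factor = 1 + 1.8/100 = 1.018
L_pattern = 994 mm * 1.018 = 1011.8920 mm

1011.8920 mm


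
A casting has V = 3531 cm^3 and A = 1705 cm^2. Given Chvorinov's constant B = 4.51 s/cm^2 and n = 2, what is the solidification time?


Formula: t_s = B * (V/A)^n  (Chvorinov's rule, n=2)
Modulus M = V/A = 3531/1705 = 2.070968 cm
M^2 = 2.070968^2 = 4.288908 cm^2
t_s = 4.51 * 4.288908 = 19.3430 s

19.3430 s


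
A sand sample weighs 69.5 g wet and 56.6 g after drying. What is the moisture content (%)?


Formula: MC = (W_wet - W_dry) / W_wet * 100
Water mass = 69.5 - 56.6 = 12.9 g
MC = 12.9 / 69.5 * 100 = 18.5612%

18.5612%


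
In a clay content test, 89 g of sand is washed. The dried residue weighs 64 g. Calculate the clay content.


Formula: Clay% = (W_total - W_washed) / W_total * 100
Clay mass = 89 - 64 = 25 g
Clay% = 25 / 89 * 100 = 28.0899%

28.0899%


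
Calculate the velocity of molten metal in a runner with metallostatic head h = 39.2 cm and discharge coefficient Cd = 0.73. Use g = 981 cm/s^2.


Formula: v = Cd * sqrt(2 * g * h)  (Torricelli with discharge coefficient)
2*g*h = 2 * 981 * 39.2 = 76910.4 cm^2/s^2
sqrt(76910.4) = 277.32724 cm/s
v = 0.73 * 277.32724 = 202.4489 cm/s

202.4489 cm/s


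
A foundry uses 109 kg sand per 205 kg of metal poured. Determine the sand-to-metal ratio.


Formula: Sand-to-Metal Ratio = W_sand / W_metal
Ratio = 109 kg / 205 kg = 0.5317

0.5317


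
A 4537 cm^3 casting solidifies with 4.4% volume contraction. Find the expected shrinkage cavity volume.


Formula: V_shrink = V_casting * shrinkage_pct / 100
V_shrink = 4537 cm^3 * 4.4 / 100 = 199.6280 cm^3

Final answer: 199.6280 cm^3


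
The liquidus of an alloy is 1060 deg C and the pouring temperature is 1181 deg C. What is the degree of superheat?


Formula: Superheat = T_pour - T_melt
Superheat = 1181 - 1060 = 121 deg C

Final answer: 121 deg C


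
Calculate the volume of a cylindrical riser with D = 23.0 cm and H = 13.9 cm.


Formula: V = pi * (D/2)^2 * H  (cylinder volume)
Radius = D/2 = 23.0/2 = 11.5 cm
V = pi * 11.5^2 * 13.9 = 5775.1112 cm^3

Final answer: 5775.1112 cm^3


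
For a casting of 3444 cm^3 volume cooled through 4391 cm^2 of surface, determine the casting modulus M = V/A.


Formula: Casting Modulus M = V / A
M = 3444 cm^3 / 4391 cm^2 = 0.7843 cm


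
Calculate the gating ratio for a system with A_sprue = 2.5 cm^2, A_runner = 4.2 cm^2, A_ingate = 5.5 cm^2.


Sprue:Runner:Ingate = 1 : 4.2/2.5 : 5.5/2.5 = 1:1.68:2.20

Final answer: 1:1.68:2.20


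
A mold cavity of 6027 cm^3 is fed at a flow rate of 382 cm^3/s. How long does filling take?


Formula: t_fill = V_mold / Q_flow
t = 6027 cm^3 / 382 cm^3/s = 15.7775 s

Answer: 15.7775 s


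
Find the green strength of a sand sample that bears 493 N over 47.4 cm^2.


Formula: Compressive Strength = Force / Area
Strength = 493 N / 47.4 cm^2 = 10.4008 N/cm^2

Final answer: 10.4008 N/cm^2


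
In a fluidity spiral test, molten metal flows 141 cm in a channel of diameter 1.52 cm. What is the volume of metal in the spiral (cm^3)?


Formula: V = pi * (d/2)^2 * L  (cylinder volume)
Radius = 1.52/2 = 0.76 cm
V = pi * 0.76^2 * 141 = 255.8563 cm^3

Answer: 255.8563 cm^3


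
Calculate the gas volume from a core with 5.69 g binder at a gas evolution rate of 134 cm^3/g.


Formula: V_gas = W_binder * gas_evolution_rate
V = 5.69 g * 134 cm^3/g = 762.4600 cm^3

Answer: 762.4600 cm^3


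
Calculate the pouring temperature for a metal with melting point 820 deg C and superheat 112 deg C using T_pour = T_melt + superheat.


Formula: T_pour = T_melt + Superheat
T_pour = 820 + 112 = 932 deg C

Final answer: 932 deg C


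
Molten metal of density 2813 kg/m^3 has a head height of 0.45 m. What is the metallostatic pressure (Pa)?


Formula: P = rho * g * h
rho * g = 2813 * 9.81 = 27595.53 N/m^3
P = 27595.53 * 0.45 = 12417.9885 Pa


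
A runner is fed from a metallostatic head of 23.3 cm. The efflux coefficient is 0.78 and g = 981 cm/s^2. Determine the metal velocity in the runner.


Formula: v = Cd * sqrt(2 * g * h)  (Torricelli with discharge coefficient)
2*g*h = 2 * 981 * 23.3 = 45714.6 cm^2/s^2
sqrt(45714.6) = 213.80973 cm/s
v = 0.78 * 213.80973 = 166.7716 cm/s


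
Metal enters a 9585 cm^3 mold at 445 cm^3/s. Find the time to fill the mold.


Formula: t_fill = V_mold / Q_flow
t = 9585 cm^3 / 445 cm^3/s = 21.5393 s

Final answer: 21.5393 s


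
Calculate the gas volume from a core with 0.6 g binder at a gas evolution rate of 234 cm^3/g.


Formula: V_gas = W_binder * gas_evolution_rate
V = 0.6 g * 234 cm^3/g = 140.4000 cm^3


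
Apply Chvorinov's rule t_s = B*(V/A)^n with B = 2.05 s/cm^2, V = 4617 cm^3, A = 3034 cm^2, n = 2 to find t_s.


Formula: t_s = B * (V/A)^n  (Chvorinov's rule, n=2)
Modulus M = V/A = 4617/3034 = 1.521753 cm
M^2 = 1.521753^2 = 2.315732 cm^2
t_s = 2.05 * 2.315732 = 4.7473 s

4.7473 s


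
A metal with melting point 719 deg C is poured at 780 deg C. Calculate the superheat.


Formula: Superheat = T_pour - T_melt
Superheat = 780 - 719 = 61 deg C

Final answer: 61 deg C


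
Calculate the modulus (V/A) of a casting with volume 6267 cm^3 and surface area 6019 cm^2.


Formula: Casting Modulus M = V / A
M = 6267 cm^3 / 6019 cm^2 = 1.0412 cm

1.0412 cm


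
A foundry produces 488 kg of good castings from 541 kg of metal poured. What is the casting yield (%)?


Formula: Casting Yield = (W_good / W_total) * 100
Yield = (488 kg / 541 kg) * 100 = 90.2033%


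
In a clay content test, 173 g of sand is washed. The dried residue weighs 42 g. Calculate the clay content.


Formula: Clay% = (W_total - W_washed) / W_total * 100
Clay mass = 173 - 42 = 131 g
Clay% = 131 / 173 * 100 = 75.7225%

Answer: 75.7225%


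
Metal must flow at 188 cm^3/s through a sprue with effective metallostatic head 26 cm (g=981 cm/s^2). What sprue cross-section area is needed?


Formula: v = sqrt(2*g*h), A = Q/v
Velocity: v = sqrt(2 * 981 * 26) = sqrt(51012) = 225.8584 cm/s
Sprue area: A = Q / v = 188 / 225.8584 = 0.8324 cm^2

Final answer: 0.8324 cm^2


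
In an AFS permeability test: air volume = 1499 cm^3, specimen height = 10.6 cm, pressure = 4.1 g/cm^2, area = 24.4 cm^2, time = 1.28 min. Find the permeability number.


Formula: Permeability Number P = (V * H) / (p * A * t)
Numerator: V * H = 1499 * 10.6 = 15889.4
Denominator: p * A * t = 4.1 * 24.4 * 1.28 = 128.0512
P = 15889.4 / 128.0512 = 124.0863

124.0863


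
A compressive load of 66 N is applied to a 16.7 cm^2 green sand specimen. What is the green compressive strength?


Formula: Compressive Strength = Force / Area
Strength = 66 N / 16.7 cm^2 = 3.9521 N/cm^2

Final answer: 3.9521 N/cm^2


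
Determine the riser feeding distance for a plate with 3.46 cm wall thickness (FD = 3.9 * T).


Formula: FD = 3.9 * T  (riser feeding-distance rule)
FD = 3.9 * 3.46 cm = 13.4940 cm

Final answer: 13.4940 cm


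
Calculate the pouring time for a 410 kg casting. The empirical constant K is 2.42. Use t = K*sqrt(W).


Formula: t = K * sqrt(W)
sqrt(W) = sqrt(410) = 20.24846
t = 2.42 * 20.24846 = 49.0013 s

Final answer: 49.0013 s


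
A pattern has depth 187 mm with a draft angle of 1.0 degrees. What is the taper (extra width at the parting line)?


Formula: taper = depth * tan(draft_angle)
tan(1.0 deg) = 0.0174551
taper = 187 mm * 0.0174551 = 3.2641 mm


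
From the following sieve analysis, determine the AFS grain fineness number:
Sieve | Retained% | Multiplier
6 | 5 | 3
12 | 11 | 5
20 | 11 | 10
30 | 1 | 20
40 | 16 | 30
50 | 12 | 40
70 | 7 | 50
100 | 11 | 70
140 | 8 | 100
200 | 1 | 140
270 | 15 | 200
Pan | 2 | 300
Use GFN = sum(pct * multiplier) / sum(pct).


Formula: GFN = sum(pct * multiplier) / sum(pct)
sum(pct * multiplier) = 6820
sum(pct) = 100
GFN = 6820 / 100 = 68.20

Final answer: 68.20


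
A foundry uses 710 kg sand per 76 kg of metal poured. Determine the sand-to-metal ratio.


Formula: Sand-to-Metal Ratio = W_sand / W_metal
Ratio = 710 kg / 76 kg = 9.3421

9.3421


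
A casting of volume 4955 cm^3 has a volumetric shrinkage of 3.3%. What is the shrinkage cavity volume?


Formula: V_shrink = V_casting * shrinkage_pct / 100
V_shrink = 4955 cm^3 * 3.3 / 100 = 163.5150 cm^3

Answer: 163.5150 cm^3


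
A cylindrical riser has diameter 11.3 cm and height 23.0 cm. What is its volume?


Formula: V = pi * (D/2)^2 * H  (cylinder volume)
Radius = D/2 = 11.3/2 = 5.65 cm
V = pi * 5.65^2 * 23.0 = 2306.6123 cm^3


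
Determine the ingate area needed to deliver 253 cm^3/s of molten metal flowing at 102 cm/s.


Formula: A_ingate = Q / v  (continuity equation)
A = 253 cm^3/s / 102 cm/s = 2.4804 cm^2

Answer: 2.4804 cm^2


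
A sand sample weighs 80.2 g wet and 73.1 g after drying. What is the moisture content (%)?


Formula: MC = (W_wet - W_dry) / W_wet * 100
Water mass = 80.2 - 73.1 = 7.1 g
MC = 7.1 / 80.2 * 100 = 8.8529%


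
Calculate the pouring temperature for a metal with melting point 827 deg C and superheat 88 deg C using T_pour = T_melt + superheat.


Formula: T_pour = T_melt + Superheat
T_pour = 827 + 88 = 915 deg C

Answer: 915 deg C


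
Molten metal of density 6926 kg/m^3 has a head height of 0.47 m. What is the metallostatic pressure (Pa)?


Formula: P = rho * g * h
rho * g = 6926 * 9.81 = 67944.06 N/m^3
P = 67944.06 * 0.47 = 31933.7082 Pa


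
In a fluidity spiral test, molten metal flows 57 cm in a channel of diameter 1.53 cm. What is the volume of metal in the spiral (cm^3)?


Formula: V = pi * (d/2)^2 * L  (cylinder volume)
Radius = 1.53/2 = 0.765 cm
V = pi * 0.765^2 * 57 = 104.7967 cm^3

Final answer: 104.7967 cm^3


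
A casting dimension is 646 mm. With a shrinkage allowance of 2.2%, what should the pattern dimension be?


Formula: L_pattern = L_casting * (1 + shrinkage_rate/100)
Shrinkage factor = 1 + 2.2/100 = 1.022
L_pattern = 646 mm * 1.022 = 660.2120 mm


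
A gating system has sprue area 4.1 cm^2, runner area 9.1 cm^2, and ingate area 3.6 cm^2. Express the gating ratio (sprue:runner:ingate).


Sprue:Runner:Ingate = 1 : 9.1/4.1 : 3.6/4.1 = 1:2.22:0.88

Answer: 1:2.22:0.88


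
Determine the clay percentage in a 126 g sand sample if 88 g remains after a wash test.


Formula: Clay% = (W_total - W_washed) / W_total * 100
Clay mass = 126 - 88 = 38 g
Clay% = 38 / 126 * 100 = 30.1587%


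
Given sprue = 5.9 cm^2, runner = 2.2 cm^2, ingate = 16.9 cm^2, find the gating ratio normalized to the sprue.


Sprue:Runner:Ingate = 1 : 2.2/5.9 : 16.9/5.9 = 1:0.37:2.86

1:0.37:2.86


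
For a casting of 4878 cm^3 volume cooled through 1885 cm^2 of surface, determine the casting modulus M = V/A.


Formula: Casting Modulus M = V / A
M = 4878 cm^3 / 1885 cm^2 = 2.5878 cm

Final answer: 2.5878 cm


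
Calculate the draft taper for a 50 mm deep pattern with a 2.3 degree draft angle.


Formula: taper = depth * tan(draft_angle)
tan(2.3 deg) = 0.0401641
taper = 50 mm * 0.0401641 = 2.0082 mm


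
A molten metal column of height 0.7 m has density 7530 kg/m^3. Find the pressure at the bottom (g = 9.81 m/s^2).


Formula: P = rho * g * h
rho * g = 7530 * 9.81 = 73869.3 N/m^3
P = 73869.3 * 0.7 = 51708.5100 Pa


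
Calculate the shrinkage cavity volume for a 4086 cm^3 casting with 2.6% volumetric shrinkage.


Formula: V_shrink = V_casting * shrinkage_pct / 100
V_shrink = 4086 cm^3 * 2.6 / 100 = 106.2360 cm^3

Final answer: 106.2360 cm^3


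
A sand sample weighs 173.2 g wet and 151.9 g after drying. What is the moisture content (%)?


Formula: MC = (W_wet - W_dry) / W_wet * 100
Water mass = 173.2 - 151.9 = 21.3 g
MC = 21.3 / 173.2 * 100 = 12.2979%

12.2979%


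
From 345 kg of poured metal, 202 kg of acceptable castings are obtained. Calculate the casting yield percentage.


Formula: Casting Yield = (W_good / W_total) * 100
Yield = (202 kg / 345 kg) * 100 = 58.5507%

58.5507%


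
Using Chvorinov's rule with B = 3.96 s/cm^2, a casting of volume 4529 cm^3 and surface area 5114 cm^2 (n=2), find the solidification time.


Formula: t_s = B * (V/A)^n  (Chvorinov's rule, n=2)
Modulus M = V/A = 4529/5114 = 0.885608 cm
M^2 = 0.885608^2 = 0.784302 cm^2
t_s = 3.96 * 0.784302 = 3.1058 s


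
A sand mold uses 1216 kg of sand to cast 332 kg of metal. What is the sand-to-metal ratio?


Formula: Sand-to-Metal Ratio = W_sand / W_metal
Ratio = 1216 kg / 332 kg = 3.6627


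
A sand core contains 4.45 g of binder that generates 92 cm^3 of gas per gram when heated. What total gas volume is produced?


Formula: V_gas = W_binder * gas_evolution_rate
V = 4.45 g * 92 cm^3/g = 409.4000 cm^3

409.4000 cm^3


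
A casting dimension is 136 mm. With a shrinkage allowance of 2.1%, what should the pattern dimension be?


Formula: L_pattern = L_casting * (1 + shrinkage_rate/100)
Shrinkage factor = 1 + 2.1/100 = 1.021
L_pattern = 136 mm * 1.021 = 138.8560 mm

Answer: 138.8560 mm


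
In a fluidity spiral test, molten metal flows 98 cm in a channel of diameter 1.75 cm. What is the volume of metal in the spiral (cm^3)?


Formula: V = pi * (d/2)^2 * L  (cylinder volume)
Radius = 1.75/2 = 0.875 cm
V = pi * 0.875^2 * 98 = 235.7176 cm^3

Final answer: 235.7176 cm^3


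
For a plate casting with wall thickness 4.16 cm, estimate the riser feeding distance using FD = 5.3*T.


Formula: FD = 5.3 * T  (riser feeding-distance rule)
FD = 5.3 * 4.16 cm = 22.0480 cm


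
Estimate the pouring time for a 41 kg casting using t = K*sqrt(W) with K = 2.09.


Formula: t = K * sqrt(W)
sqrt(W) = sqrt(41) = 6.40312
t = 2.09 * 6.40312 = 13.3825 s

13.3825 s


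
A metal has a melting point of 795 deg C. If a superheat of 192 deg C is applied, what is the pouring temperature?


Formula: T_pour = T_melt + Superheat
T_pour = 795 + 192 = 987 deg C

987 deg C


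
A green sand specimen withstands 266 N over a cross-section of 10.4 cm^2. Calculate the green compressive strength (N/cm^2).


Formula: Compressive Strength = Force / Area
Strength = 266 N / 10.4 cm^2 = 25.5769 N/cm^2

Final answer: 25.5769 N/cm^2


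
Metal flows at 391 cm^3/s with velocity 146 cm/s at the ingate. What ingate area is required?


Formula: A_ingate = Q / v  (continuity equation)
A = 391 cm^3/s / 146 cm/s = 2.6781 cm^2

Answer: 2.6781 cm^2


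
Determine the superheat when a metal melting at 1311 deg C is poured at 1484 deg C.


Formula: Superheat = T_pour - T_melt
Superheat = 1484 - 1311 = 173 deg C


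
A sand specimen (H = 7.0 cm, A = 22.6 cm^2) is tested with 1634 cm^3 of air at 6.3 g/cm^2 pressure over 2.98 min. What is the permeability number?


Formula: Permeability Number P = (V * H) / (p * A * t)
Numerator: V * H = 1634 * 7.0 = 11438.0
Denominator: p * A * t = 6.3 * 22.6 * 2.98 = 424.2924
P = 11438.0 / 424.2924 = 26.9578


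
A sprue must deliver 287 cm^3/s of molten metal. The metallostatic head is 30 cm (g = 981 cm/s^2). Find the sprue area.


Formula: v = sqrt(2*g*h), A = Q/v
Velocity: v = sqrt(2 * 981 * 30) = sqrt(58860) = 242.6108 cm/s
Sprue area: A = Q / v = 287 / 242.6108 = 1.1830 cm^2

Answer: 1.1830 cm^2


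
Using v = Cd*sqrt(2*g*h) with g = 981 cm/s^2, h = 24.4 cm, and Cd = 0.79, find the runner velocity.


Formula: v = Cd * sqrt(2 * g * h)  (Torricelli with discharge coefficient)
2*g*h = 2 * 981 * 24.4 = 47872.8 cm^2/s^2
sqrt(47872.8) = 218.79854 cm/s
v = 0.79 * 218.79854 = 172.8508 cm/s


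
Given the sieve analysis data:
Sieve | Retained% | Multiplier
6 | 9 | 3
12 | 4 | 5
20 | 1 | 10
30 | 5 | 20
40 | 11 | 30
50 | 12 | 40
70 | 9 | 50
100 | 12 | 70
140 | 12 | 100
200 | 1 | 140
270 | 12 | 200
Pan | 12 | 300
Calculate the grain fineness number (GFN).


Formula: GFN = sum(pct * multiplier) / sum(pct)
sum(pct * multiplier) = 9597
sum(pct) = 100
GFN = 9597 / 100 = 95.97

Final answer: 95.97


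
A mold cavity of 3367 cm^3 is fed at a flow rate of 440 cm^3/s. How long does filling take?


Formula: t_fill = V_mold / Q_flow
t = 3367 cm^3 / 440 cm^3/s = 7.6523 s

Answer: 7.6523 s


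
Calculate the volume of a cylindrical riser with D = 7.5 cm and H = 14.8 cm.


Formula: V = pi * (D/2)^2 * H  (cylinder volume)
Radius = D/2 = 7.5/2 = 3.75 cm
V = pi * 3.75^2 * 14.8 = 653.8440 cm^3

Answer: 653.8440 cm^3


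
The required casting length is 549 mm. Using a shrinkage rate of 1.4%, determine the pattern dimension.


Formula: L_pattern = L_casting * (1 + shrinkage_rate/100)
Shrinkage factor = 1 + 1.4/100 = 1.014
L_pattern = 549 mm * 1.014 = 556.6860 mm


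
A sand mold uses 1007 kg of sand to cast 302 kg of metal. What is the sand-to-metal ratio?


Formula: Sand-to-Metal Ratio = W_sand / W_metal
Ratio = 1007 kg / 302 kg = 3.3344

3.3344


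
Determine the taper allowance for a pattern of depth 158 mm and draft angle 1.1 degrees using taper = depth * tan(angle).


Formula: taper = depth * tan(draft_angle)
tan(1.1 deg) = 0.0192010
taper = 158 mm * 0.0192010 = 3.0338 mm

Answer: 3.0338 mm


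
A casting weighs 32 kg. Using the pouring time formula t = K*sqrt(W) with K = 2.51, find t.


Formula: t = K * sqrt(W)
sqrt(W) = sqrt(32) = 5.65685
t = 2.51 * 5.65685 = 14.1987 s

Final answer: 14.1987 s


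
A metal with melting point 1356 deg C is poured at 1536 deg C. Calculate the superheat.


Formula: Superheat = T_pour - T_melt
Superheat = 1536 - 1356 = 180 deg C

Final answer: 180 deg C


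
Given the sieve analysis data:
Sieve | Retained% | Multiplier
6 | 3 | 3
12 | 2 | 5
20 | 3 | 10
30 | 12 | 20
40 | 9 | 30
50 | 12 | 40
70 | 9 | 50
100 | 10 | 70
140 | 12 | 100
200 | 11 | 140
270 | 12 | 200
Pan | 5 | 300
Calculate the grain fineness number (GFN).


Formula: GFN = sum(pct * multiplier) / sum(pct)
sum(pct * multiplier) = 8829
sum(pct) = 100
GFN = 8829 / 100 = 88.29

Final answer: 88.29


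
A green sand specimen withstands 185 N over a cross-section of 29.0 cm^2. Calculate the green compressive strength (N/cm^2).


Formula: Compressive Strength = Force / Area
Strength = 185 N / 29.0 cm^2 = 6.3793 N/cm^2

Answer: 6.3793 N/cm^2


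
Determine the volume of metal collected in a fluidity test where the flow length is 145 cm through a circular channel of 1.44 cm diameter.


Formula: V = pi * (d/2)^2 * L  (cylinder volume)
Radius = 1.44/2 = 0.72 cm
V = pi * 0.72^2 * 145 = 236.1472 cm^3

Answer: 236.1472 cm^3


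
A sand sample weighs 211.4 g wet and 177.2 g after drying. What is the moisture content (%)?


Formula: MC = (W_wet - W_dry) / W_wet * 100
Water mass = 211.4 - 177.2 = 34.2 g
MC = 34.2 / 211.4 * 100 = 16.1779%


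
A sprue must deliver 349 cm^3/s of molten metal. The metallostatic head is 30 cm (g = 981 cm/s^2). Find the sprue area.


Formula: v = sqrt(2*g*h), A = Q/v
Velocity: v = sqrt(2 * 981 * 30) = sqrt(58860) = 242.6108 cm/s
Sprue area: A = Q / v = 349 / 242.6108 = 1.4385 cm^2

Final answer: 1.4385 cm^2


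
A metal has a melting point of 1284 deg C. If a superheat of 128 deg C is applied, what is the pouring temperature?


Formula: T_pour = T_melt + Superheat
T_pour = 1284 + 128 = 1412 deg C

Answer: 1412 deg C


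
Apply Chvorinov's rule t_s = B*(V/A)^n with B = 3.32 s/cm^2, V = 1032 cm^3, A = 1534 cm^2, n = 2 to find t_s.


Formula: t_s = B * (V/A)^n  (Chvorinov's rule, n=2)
Modulus M = V/A = 1032/1534 = 0.672751 cm
M^2 = 0.672751^2 = 0.452594 cm^2
t_s = 3.32 * 0.452594 = 1.5026 s

Final answer: 1.5026 s


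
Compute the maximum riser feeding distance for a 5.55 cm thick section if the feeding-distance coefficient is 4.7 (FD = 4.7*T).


Formula: FD = 4.7 * T  (riser feeding-distance rule)
FD = 4.7 * 5.55 cm = 26.0850 cm


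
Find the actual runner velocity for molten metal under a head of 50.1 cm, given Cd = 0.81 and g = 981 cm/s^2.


Formula: v = Cd * sqrt(2 * g * h)  (Torricelli with discharge coefficient)
2*g*h = 2 * 981 * 50.1 = 98296.2 cm^2/s^2
sqrt(98296.2) = 313.52225 cm/s
v = 0.81 * 313.52225 = 253.9530 cm/s

253.9530 cm/s


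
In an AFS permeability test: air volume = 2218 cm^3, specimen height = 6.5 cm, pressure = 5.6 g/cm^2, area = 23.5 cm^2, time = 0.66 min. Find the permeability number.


Formula: Permeability Number P = (V * H) / (p * A * t)
Numerator: V * H = 2218 * 6.5 = 14417.0
Denominator: p * A * t = 5.6 * 23.5 * 0.66 = 86.856
P = 14417.0 / 86.856 = 165.9874

Final answer: 165.9874


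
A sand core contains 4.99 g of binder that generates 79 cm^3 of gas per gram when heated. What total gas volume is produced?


Formula: V_gas = W_binder * gas_evolution_rate
V = 4.99 g * 79 cm^3/g = 394.2100 cm^3

Final answer: 394.2100 cm^3


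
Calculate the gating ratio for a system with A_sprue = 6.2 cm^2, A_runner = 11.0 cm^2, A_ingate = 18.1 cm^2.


Sprue:Runner:Ingate = 1 : 11.0/6.2 : 18.1/6.2 = 1:1.77:2.92

Answer: 1:1.77:2.92


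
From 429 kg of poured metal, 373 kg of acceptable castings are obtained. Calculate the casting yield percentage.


Formula: Casting Yield = (W_good / W_total) * 100
Yield = (373 kg / 429 kg) * 100 = 86.9464%

86.9464%


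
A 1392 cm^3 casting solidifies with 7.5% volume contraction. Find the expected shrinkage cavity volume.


Formula: V_shrink = V_casting * shrinkage_pct / 100
V_shrink = 1392 cm^3 * 7.5 / 100 = 104.4000 cm^3

Answer: 104.4000 cm^3


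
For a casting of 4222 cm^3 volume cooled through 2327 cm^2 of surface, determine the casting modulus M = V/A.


Formula: Casting Modulus M = V / A
M = 4222 cm^3 / 2327 cm^2 = 1.8144 cm

Final answer: 1.8144 cm


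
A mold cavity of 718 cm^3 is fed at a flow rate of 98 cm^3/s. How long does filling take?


Formula: t_fill = V_mold / Q_flow
t = 718 cm^3 / 98 cm^3/s = 7.3265 s

Final answer: 7.3265 s


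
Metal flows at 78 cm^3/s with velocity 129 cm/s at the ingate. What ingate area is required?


Formula: A_ingate = Q / v  (continuity equation)
A = 78 cm^3/s / 129 cm/s = 0.6047 cm^2


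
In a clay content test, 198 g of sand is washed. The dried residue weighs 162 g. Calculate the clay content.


Formula: Clay% = (W_total - W_washed) / W_total * 100
Clay mass = 198 - 162 = 36 g
Clay% = 36 / 198 * 100 = 18.1818%

18.1818%


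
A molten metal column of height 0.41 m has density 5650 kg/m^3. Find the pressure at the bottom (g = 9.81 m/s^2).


Formula: P = rho * g * h
rho * g = 5650 * 9.81 = 55426.5 N/m^3
P = 55426.5 * 0.41 = 22724.8650 Pa

22724.8650 Pa


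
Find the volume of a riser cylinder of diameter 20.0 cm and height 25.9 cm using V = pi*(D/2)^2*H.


Formula: V = pi * (D/2)^2 * H  (cylinder volume)
Radius = D/2 = 20.0/2 = 10.0 cm
V = pi * 10.0^2 * 25.9 = 8136.7250 cm^3


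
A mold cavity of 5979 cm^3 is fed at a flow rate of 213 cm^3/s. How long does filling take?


Formula: t_fill = V_mold / Q_flow
t = 5979 cm^3 / 213 cm^3/s = 28.0704 s

28.0704 s


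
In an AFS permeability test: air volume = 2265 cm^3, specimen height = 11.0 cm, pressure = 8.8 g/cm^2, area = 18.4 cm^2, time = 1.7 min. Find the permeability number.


Formula: Permeability Number P = (V * H) / (p * A * t)
Numerator: V * H = 2265 * 11.0 = 24915.0
Denominator: p * A * t = 8.8 * 18.4 * 1.7 = 275.264
P = 24915.0 / 275.264 = 90.5131

Answer: 90.5131


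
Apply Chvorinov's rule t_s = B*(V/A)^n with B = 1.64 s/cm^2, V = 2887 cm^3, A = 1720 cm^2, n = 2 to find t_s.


Formula: t_s = B * (V/A)^n  (Chvorinov's rule, n=2)
Modulus M = V/A = 2887/1720 = 1.678488 cm
M^2 = 1.678488^2 = 2.817322 cm^2
t_s = 1.64 * 2.817322 = 4.6204 s

Final answer: 4.6204 s


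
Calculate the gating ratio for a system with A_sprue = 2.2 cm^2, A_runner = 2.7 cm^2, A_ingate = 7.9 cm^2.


Sprue:Runner:Ingate = 1 : 2.7/2.2 : 7.9/2.2 = 1:1.23:3.59

Answer: 1:1.23:3.59


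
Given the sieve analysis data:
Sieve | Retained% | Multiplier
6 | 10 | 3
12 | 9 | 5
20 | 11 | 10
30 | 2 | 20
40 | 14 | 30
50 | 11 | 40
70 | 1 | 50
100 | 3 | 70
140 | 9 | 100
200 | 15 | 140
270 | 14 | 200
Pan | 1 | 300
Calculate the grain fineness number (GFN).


Formula: GFN = sum(pct * multiplier) / sum(pct)
sum(pct * multiplier) = 7445
sum(pct) = 100
GFN = 7445 / 100 = 74.45

Final answer: 74.45


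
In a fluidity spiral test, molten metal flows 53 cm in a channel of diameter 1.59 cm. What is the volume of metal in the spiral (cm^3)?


Formula: V = pi * (d/2)^2 * L  (cylinder volume)
Radius = 1.59/2 = 0.795 cm
V = pi * 0.795^2 * 53 = 105.2350 cm^3

Final answer: 105.2350 cm^3


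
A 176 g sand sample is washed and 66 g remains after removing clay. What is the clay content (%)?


Formula: Clay% = (W_total - W_washed) / W_total * 100
Clay mass = 176 - 66 = 110 g
Clay% = 110 / 176 * 100 = 62.5000%

62.5000%


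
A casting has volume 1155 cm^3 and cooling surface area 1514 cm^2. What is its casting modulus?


Formula: Casting Modulus M = V / A
M = 1155 cm^3 / 1514 cm^2 = 0.7629 cm


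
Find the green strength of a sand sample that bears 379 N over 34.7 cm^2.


Formula: Compressive Strength = Force / Area
Strength = 379 N / 34.7 cm^2 = 10.9222 N/cm^2

10.9222 N/cm^2


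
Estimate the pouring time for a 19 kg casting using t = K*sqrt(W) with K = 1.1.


Formula: t = K * sqrt(W)
sqrt(W) = sqrt(19) = 4.35890
t = 1.1 * 4.35890 = 4.7948 s

Answer: 4.7948 s


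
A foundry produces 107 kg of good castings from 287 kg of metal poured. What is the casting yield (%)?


Formula: Casting Yield = (W_good / W_total) * 100
Yield = (107 kg / 287 kg) * 100 = 37.2822%


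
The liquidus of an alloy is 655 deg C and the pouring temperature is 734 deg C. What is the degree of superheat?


Formula: Superheat = T_pour - T_melt
Superheat = 734 - 655 = 79 deg C

Answer: 79 deg C


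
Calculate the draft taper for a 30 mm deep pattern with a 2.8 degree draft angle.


Formula: taper = depth * tan(draft_angle)
tan(2.8 deg) = 0.0489082
taper = 30 mm * 0.0489082 = 1.4672 mm

Answer: 1.4672 mm


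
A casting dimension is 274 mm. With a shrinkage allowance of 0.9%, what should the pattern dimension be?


Formula: L_pattern = L_casting * (1 + shrinkage_rate/100)
Shrinkage factor = 1 + 0.9/100 = 1.009
L_pattern = 274 mm * 1.009 = 276.4660 mm


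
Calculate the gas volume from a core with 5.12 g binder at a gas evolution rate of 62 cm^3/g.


Formula: V_gas = W_binder * gas_evolution_rate
V = 5.12 g * 62 cm^3/g = 317.4400 cm^3

Final answer: 317.4400 cm^3


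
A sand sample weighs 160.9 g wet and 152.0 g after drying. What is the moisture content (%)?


Formula: MC = (W_wet - W_dry) / W_wet * 100
Water mass = 160.9 - 152.0 = 8.9 g
MC = 8.9 / 160.9 * 100 = 5.5314%

Answer: 5.5314%


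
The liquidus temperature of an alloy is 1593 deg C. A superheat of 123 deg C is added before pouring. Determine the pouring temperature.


Formula: T_pour = T_melt + Superheat
T_pour = 1593 + 123 = 1716 deg C

Final answer: 1716 deg C


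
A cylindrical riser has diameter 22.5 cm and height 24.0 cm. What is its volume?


Formula: V = pi * (D/2)^2 * H  (cylinder volume)
Radius = D/2 = 22.5/2 = 11.25 cm
V = pi * 11.25^2 * 24.0 = 9542.5877 cm^3

Answer: 9542.5877 cm^3


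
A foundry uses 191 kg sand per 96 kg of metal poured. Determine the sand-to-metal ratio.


Formula: Sand-to-Metal Ratio = W_sand / W_metal
Ratio = 191 kg / 96 kg = 1.9896

Answer: 1.9896


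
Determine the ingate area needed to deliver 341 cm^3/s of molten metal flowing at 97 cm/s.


Formula: A_ingate = Q / v  (continuity equation)
A = 341 cm^3/s / 97 cm/s = 3.5155 cm^2

3.5155 cm^2


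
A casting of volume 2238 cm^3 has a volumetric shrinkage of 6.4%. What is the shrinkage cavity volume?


Formula: V_shrink = V_casting * shrinkage_pct / 100
V_shrink = 2238 cm^3 * 6.4 / 100 = 143.2320 cm^3

Answer: 143.2320 cm^3


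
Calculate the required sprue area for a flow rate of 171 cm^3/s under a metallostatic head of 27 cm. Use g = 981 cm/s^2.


Formula: v = sqrt(2*g*h), A = Q/v
Velocity: v = sqrt(2 * 981 * 27) = sqrt(52974) = 230.1608 cm/s
Sprue area: A = Q / v = 171 / 230.1608 = 0.7430 cm^2

Final answer: 0.7430 cm^2
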